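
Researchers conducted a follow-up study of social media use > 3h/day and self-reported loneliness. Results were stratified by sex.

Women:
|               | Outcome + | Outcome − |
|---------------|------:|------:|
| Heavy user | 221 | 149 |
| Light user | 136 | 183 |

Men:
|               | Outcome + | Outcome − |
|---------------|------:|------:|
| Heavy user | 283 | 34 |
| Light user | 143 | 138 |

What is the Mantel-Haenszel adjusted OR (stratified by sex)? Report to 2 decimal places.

OR_MH = Σ(aᵢdᵢ/nᵢ) / Σ(bᵢcᵢ/nᵢ), where nᵢ is the stratum total.
Stratum 1 (Women): n = 689; a·d/n = 221·183/689 = 58.6981; b·c/n = 149·136/689 = 29.4107
Stratum 2 (Men): n = 598; a·d/n = 283·138/598 = 65.3077; b·c/n = 34·143/598 = 8.1304
OR_MH = (58.6981 + 65.3077) / (29.4107 + 8.1304) = 124.0058 / 37.5412 = 3.30319

3.30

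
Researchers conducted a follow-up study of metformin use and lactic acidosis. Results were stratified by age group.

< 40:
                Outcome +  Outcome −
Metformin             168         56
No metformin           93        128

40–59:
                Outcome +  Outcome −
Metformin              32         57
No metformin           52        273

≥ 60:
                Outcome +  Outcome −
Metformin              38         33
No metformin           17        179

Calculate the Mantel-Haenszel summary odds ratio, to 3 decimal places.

OR_MH = Σ(aᵢdᵢ/nᵢ) / Σ(bᵢcᵢ/nᵢ), where nᵢ is the stratum total.
Stratum 1 (< 40): n = 445; a·d/n = 168·128/445 = 48.3236; b·c/n = 56·93/445 = 11.7034
Stratum 2 (40–59): n = 414; a·d/n = 32·273/414 = 21.1014; b·c/n = 57·52/414 = 7.1594
Stratum 3 (≥ 60): n = 267; a·d/n = 38·179/267 = 25.4757; b·c/n = 33·17/267 = 2.1011
OR_MH = (48.3236 + 21.1014 + 25.4757) / (11.7034 + 7.1594 + 2.1011) = 94.9007 / 20.9639 = 4.52686

4.527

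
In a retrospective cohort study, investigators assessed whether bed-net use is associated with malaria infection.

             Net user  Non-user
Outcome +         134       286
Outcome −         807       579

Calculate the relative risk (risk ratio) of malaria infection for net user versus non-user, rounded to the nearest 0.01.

Reading the table with exposure as columns: a = 134 (Net user, case), b = 807 (Net user, non-case), c = 286 (Non-user, case), d = 579.
Risk in exposed = 134/941 = 0.14240; risk in unexposed = 286/865 = 0.33064.
RR = 0.14240 / 0.33064 = 0.43069
The risk is 57% lower among the exposed than among the unexposed.

0.43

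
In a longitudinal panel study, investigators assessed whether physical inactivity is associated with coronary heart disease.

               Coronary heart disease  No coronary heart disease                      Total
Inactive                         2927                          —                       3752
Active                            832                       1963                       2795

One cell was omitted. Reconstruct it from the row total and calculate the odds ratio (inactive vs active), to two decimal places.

The missing cell is in the exposed row: 3752 − 2927 = 825.
So a = 2927, b = 825, c = 832, d = 1963.
OR = (a·d)/(b·c) = (2927 × 1963) / (825 × 832) = 5745701 / 686400 = 8.37078

8.37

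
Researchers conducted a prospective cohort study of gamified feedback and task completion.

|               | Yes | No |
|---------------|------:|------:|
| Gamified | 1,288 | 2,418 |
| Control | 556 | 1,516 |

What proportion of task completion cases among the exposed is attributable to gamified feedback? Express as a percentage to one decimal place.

Cells: a = 1288, b = 2418, c = 556, d = 1516.
Risk in exposed = 1288/3706 = 0.34754; risk in unexposed = 556/2072 = 0.26834.
RR = 0.34754/0.26834 = 1.29517
AR% = (RR − 1)/RR × 100 = (1.29517 − 1)/1.29517 × 100 = 22.7898%

22.8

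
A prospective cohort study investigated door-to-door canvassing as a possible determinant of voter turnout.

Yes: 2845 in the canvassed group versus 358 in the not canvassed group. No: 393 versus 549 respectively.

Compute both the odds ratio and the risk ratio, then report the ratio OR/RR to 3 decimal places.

4.987

From the description: a = 2845, b = 393, c = 358, d = 549.
OR = (2845·549)/(393·358) = 1561905/140694 = 11.10143
Risk in exposed = 2845/3238 = 0.87863; risk in unexposed = 358/907 = 0.39471; RR = 2.22602
OR/RR = 11.10143 / 2.22602 = 4.98711
The outcome is not rare, so the OR lies further from 1 than the RR.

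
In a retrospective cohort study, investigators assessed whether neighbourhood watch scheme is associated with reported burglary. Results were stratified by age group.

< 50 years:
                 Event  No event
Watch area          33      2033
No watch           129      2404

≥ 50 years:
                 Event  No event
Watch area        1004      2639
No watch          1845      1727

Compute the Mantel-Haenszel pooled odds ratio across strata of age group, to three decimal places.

0.352

OR_MH = Σ(aᵢdᵢ/nᵢ) / Σ(bᵢcᵢ/nᵢ), where nᵢ is the stratum total.
Stratum 1 (< 50 years): n = 4599; a·d/n = 33·2404/4599 = 17.2498; b·c/n = 2033·129/4599 = 57.0248
Stratum 2 (≥ 50 years): n = 7215; a·d/n = 1004·1727/7215 = 240.3199; b·c/n = 2639·1845/7215 = 674.8378
OR_MH = (17.2498 + 240.3199) / (57.0248 + 674.8378) = 257.5697 / 731.8626 = 0.35194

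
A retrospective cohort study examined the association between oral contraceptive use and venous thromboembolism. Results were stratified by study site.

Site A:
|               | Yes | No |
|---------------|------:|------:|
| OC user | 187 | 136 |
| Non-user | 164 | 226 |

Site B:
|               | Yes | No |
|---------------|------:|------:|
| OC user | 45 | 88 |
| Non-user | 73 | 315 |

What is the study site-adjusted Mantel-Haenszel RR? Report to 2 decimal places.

RR_MH = Σ(aᵢ·n₀ᵢ/nᵢ) / Σ(cᵢ·n₁ᵢ/nᵢ), with n₁ᵢ = aᵢ+bᵢ (exposed), n₀ᵢ = cᵢ+dᵢ (unexposed), nᵢ = n₁ᵢ+n₀ᵢ.
Stratum 1 (Site A): n₁ = 323, n₀ = 390, n = 713; a·n₀/n = 187·390/713 = 102.2861; c·n₁/n = 164·323/713 = 74.2945
Stratum 2 (Site B): n₁ = 133, n₀ = 388, n = 521; a·n₀/n = 45·388/521 = 33.5125; c·n₁/n = 73·133/521 = 18.6353
RR_MH = (102.2861 + 33.5125) / (74.2945 + 18.6353) = 135.7986 / 92.9298 = 1.46130

1.46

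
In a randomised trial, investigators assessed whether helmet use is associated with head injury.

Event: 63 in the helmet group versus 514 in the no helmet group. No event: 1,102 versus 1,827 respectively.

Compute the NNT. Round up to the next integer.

7

Risk in treated group = 63/1165 = 0.05408; risk in control = 514/2341 = 0.21956.
Absolute risk reduction = 0.21956 − 0.05408 = 0.16549
NNT = 1 / ARR = 1 / 0.16549 = 6.043 → round up → 7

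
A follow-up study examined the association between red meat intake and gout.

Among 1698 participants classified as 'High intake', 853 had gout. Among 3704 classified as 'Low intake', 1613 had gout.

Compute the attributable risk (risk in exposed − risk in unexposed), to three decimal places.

0.067

From the description: a = 853, b = 845, c = 1613, d = 2091.
Risk in exposed = 853/1698 = 0.502356; risk in unexposed = 1613/3704 = 0.435475.
Risk difference = 0.502356 − 0.435475 = 0.066881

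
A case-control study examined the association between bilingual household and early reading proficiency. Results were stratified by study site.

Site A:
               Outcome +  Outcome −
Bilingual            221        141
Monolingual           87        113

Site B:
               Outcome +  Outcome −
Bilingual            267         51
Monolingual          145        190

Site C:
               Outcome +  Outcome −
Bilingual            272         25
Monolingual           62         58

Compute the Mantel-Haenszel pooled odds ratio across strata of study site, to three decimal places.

OR_MH = Σ(aᵢdᵢ/nᵢ) / Σ(bᵢcᵢ/nᵢ), where nᵢ is the stratum total.
Stratum 1 (Site A): n = 562; a·d/n = 221·113/562 = 44.4359; b·c/n = 141·87/562 = 21.8274
Stratum 2 (Site B): n = 653; a·d/n = 267·190/653 = 77.6876; b·c/n = 51·145/653 = 11.3247
Stratum 3 (Site C): n = 417; a·d/n = 272·58/417 = 37.8321; b·c/n = 25·62/417 = 3.7170
OR_MH = (44.4359 + 77.6876 + 37.8321) / (21.8274 + 11.3247 + 3.7170) = 159.9557 / 36.8691 = 4.33848

4.338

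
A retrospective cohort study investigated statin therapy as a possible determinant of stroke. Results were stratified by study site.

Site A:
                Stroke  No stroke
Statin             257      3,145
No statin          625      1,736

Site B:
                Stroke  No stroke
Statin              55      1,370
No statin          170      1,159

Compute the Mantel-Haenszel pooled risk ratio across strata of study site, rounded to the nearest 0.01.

0.29

RR_MH = Σ(aᵢ·n₀ᵢ/nᵢ) / Σ(cᵢ·n₁ᵢ/nᵢ), with n₁ᵢ = aᵢ+bᵢ (exposed), n₀ᵢ = cᵢ+dᵢ (unexposed), nᵢ = n₁ᵢ+n₀ᵢ.
Stratum 1 (Site A): n₁ = 3402, n₀ = 2361, n = 5763; a·n₀/n = 257·2361/5763 = 105.2884; c·n₁/n = 625·3402/5763 = 368.9485
Stratum 2 (Site B): n₁ = 1425, n₀ = 1329, n = 2754; a·n₀/n = 55·1329/2754 = 26.5414; c·n₁/n = 170·1425/2754 = 87.9630
RR_MH = (105.2884 + 26.5414) / (368.9485 + 87.9630) = 131.8298 / 456.9114 = 0.28852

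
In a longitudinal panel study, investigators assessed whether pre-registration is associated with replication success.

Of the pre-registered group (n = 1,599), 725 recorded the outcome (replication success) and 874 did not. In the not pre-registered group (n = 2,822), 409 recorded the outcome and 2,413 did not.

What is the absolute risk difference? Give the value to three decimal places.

From the description: a = 725, b = 874, c = 409, d = 2413.
Risk in exposed = 725/1599 = 0.453408; risk in unexposed = 409/2822 = 0.144933.
Risk difference = 0.453408 − 0.144933 = 0.308476

0.308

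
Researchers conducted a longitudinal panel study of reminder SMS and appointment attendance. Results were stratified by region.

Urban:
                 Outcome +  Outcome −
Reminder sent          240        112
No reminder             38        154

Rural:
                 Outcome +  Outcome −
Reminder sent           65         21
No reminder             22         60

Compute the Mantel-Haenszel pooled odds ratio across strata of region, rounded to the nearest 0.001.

8.621

OR_MH = Σ(aᵢdᵢ/nᵢ) / Σ(bᵢcᵢ/nᵢ), where nᵢ is the stratum total.
Stratum 1 (Urban): n = 544; a·d/n = 240·154/544 = 67.9412; b·c/n = 112·38/544 = 7.8235
Stratum 2 (Rural): n = 168; a·d/n = 65·60/168 = 23.2143; b·c/n = 21·22/168 = 2.7500
OR_MH = (67.9412 + 23.2143) / (7.8235 + 2.7500) = 91.1555 / 10.5735 = 8.62110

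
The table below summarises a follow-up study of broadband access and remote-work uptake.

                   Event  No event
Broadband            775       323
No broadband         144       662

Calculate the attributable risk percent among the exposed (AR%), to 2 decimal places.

Cells: a = 775, b = 323, c = 144, d = 662.
Risk in exposed = 775/1098 = 0.70583; risk in unexposed = 144/806 = 0.17866.
RR = 0.70583/0.17866 = 3.95068
AR% = (RR − 1)/RR × 100 = (3.95068 − 1)/3.95068 × 100 = 74.6879%

74.69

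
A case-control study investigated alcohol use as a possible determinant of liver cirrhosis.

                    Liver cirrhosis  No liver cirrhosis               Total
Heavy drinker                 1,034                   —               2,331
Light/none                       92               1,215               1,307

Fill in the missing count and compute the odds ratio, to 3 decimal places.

10.529

The missing cell is in the exposed row: 2331 − 1034 = 1297.
So a = 1034, b = 1297, c = 92, d = 1215.
OR = (a·d)/(b·c) = (1034 × 1215) / (1297 × 92) = 1256310 / 119324 = 10.52856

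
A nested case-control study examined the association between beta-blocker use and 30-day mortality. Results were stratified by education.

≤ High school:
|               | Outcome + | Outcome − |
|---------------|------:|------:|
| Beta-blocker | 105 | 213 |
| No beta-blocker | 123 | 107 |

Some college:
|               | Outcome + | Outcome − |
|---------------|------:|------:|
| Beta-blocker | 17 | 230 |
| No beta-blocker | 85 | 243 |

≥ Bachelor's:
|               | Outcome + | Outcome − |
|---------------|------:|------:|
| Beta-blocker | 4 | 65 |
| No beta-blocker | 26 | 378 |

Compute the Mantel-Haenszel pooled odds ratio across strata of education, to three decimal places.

OR_MH = Σ(aᵢdᵢ/nᵢ) / Σ(bᵢcᵢ/nᵢ), where nᵢ is the stratum total.
Stratum 1 (≤ High school): n = 548; a·d/n = 105·107/548 = 20.5018; b·c/n = 213·123/548 = 47.8084
Stratum 2 (Some college): n = 575; a·d/n = 17·243/575 = 7.1843; b·c/n = 230·85/575 = 34.0000
Stratum 3 (≥ Bachelor's): n = 473; a·d/n = 4·378/473 = 3.1966; b·c/n = 65·26/473 = 3.5729
OR_MH = (20.5018 + 7.1843 + 3.1966) / (47.8084 + 34.0000 + 3.5729) = 30.8828 / 85.3813 = 0.36170

0.362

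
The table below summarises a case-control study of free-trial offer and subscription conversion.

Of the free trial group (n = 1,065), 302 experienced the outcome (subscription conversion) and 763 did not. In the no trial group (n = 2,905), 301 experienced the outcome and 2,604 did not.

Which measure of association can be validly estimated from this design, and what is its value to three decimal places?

From the description: a = 302, b = 763, c = 301, d = 2604.
This is a case-control study: participants were sampled on outcome status, so risks in the source population cannot be estimated directly — relative risk is not valid here. The odds ratio is the appropriate measure.
OR = (a·d)/(b·c) = (302 × 2604) / (763 × 301) = 786408 / 229663 = 3.42418

3.424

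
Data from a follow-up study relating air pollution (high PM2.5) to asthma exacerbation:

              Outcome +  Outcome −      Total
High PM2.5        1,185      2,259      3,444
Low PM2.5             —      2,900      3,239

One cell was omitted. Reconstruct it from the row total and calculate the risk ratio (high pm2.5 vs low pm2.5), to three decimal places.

The missing cell is in the unexposed row: 3239 − 2900 = 339.
So a = 1185, b = 2259, c = 339, d = 2900.
RR = [a/(a+b)] / [c/(c+d)] = (1185/3444) / (339/3239) = 0.34408/0.10466 = 3.28751

3.288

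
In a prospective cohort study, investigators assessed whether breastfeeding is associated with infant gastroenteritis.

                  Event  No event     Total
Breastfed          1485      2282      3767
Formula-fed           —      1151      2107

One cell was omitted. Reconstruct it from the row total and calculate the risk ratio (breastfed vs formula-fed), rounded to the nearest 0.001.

The missing cell is in the unexposed row: 2107 − 1151 = 956.
So a = 1485, b = 2282, c = 956, d = 1151.
RR = [a/(a+b)] / [c/(c+d)] = (1485/3767) / (956/2107) = 0.39421/0.45373 = 0.86884

0.869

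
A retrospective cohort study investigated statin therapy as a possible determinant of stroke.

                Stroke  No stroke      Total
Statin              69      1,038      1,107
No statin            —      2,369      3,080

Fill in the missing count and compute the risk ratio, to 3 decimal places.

0.270

The missing cell is in the unexposed row: 3080 − 2369 = 711.
So a = 69, b = 1038, c = 711, d = 2369.
RR = [a/(a+b)] / [c/(c+d)] = (69/1107) / (711/3080) = 0.06233/0.23084 = 0.27001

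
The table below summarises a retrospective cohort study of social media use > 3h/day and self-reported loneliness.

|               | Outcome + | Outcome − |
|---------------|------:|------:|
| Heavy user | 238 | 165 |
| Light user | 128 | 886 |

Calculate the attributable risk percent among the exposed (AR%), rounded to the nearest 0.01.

78.63

Cells: a = 238, b = 165, c = 128, d = 886.
Risk in exposed = 238/403 = 0.59057; risk in unexposed = 128/1014 = 0.12623.
RR = 0.59057/0.12623 = 4.67843
AR% = (RR − 1)/RR × 100 = (4.67843 − 1)/4.67843 × 100 = 78.6253%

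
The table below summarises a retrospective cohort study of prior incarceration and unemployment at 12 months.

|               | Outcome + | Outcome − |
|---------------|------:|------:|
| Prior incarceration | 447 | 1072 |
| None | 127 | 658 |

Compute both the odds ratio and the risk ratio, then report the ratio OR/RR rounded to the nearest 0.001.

Cells: a = 447, b = 1072, c = 127, d = 658.
OR = (447·658)/(1072·127) = 294126/136144 = 2.16040
Risk in exposed = 447/1519 = 0.29427; risk in unexposed = 127/785 = 0.16178; RR = 1.81893
OR/RR = 2.16040 / 1.81893 = 1.18773
The outcome is not rare, so the OR lies further from 1 than the RR.

1.188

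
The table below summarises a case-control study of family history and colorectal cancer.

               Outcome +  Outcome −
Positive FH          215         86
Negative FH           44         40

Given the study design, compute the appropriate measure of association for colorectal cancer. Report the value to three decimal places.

Cells: a = 215, b = 86, c = 44, d = 40.
This is a case-control study: participants were sampled on outcome status, so risks in the source population cannot be estimated directly — relative risk is not valid here. The odds ratio is the appropriate measure.
OR = (a·d)/(b·c) = (215 × 40) / (86 × 44) = 8600 / 3784 = 2.27273

2.273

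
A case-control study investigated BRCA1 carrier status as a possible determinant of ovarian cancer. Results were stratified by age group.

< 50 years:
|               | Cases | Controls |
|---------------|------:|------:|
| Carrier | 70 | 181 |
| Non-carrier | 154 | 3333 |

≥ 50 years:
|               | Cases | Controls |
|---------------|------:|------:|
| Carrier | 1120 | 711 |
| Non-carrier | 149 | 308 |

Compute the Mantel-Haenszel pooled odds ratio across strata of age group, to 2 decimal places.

OR_MH = Σ(aᵢdᵢ/nᵢ) / Σ(bᵢcᵢ/nᵢ), where nᵢ is the stratum total.
Stratum 1 (< 50 years): n = 3738; a·d/n = 70·3333/3738 = 62.4157; b·c/n = 181·154/3738 = 7.4569
Stratum 2 (≥ 50 years): n = 2288; a·d/n = 1120·308/2288 = 150.7692; b·c/n = 711·149/2288 = 46.3020
OR_MH = (62.4157 + 150.7692) / (7.4569 + 46.3020) = 213.1850 / 53.7589 = 3.96557

3.97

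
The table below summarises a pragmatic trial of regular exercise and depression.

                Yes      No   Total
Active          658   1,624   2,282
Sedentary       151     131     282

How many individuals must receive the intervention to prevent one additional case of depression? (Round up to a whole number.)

Risk in treated group = 658/2282 = 0.28834; risk in control = 151/282 = 0.53546.
Absolute risk reduction = 0.53546 − 0.28834 = 0.24712
NNT = 1 / ARR = 1 / 0.24712 = 4.047 → round up → 5

5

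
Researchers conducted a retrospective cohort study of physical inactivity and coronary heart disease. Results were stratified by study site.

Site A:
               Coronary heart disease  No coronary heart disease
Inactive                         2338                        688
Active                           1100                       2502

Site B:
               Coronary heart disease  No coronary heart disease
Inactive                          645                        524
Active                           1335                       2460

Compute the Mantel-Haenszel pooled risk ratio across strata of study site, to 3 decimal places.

RR_MH = Σ(aᵢ·n₀ᵢ/nᵢ) / Σ(cᵢ·n₁ᵢ/nᵢ), with n₁ᵢ = aᵢ+bᵢ (exposed), n₀ᵢ = cᵢ+dᵢ (unexposed), nᵢ = n₁ᵢ+n₀ᵢ.
Stratum 1 (Site A): n₁ = 3026, n₀ = 3602, n = 6628; a·n₀/n = 2338·3602/6628 = 1270.5908; c·n₁/n = 1100·3026/6628 = 502.2028
Stratum 2 (Site B): n₁ = 1169, n₀ = 3795, n = 4964; a·n₀/n = 645·3795/4964 = 493.1054; c·n₁/n = 1335·1169/4964 = 314.3866
RR_MH = (1270.5908 + 493.1054) / (502.2028 + 314.3866) = 1763.6962 / 816.5894 = 2.15983

2.160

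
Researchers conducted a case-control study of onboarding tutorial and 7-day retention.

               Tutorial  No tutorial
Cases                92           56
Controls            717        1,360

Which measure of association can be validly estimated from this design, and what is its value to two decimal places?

3.12

Reading the table with exposure as columns: a = 92 (Tutorial, case), b = 717 (Tutorial, non-case), c = 56 (No tutorial, case), d = 1360.
This is a case-control study: participants were sampled on outcome status, so risks in the source population cannot be estimated directly — relative risk is not valid here. The odds ratio is the appropriate measure.
OR = (a·d)/(b·c) = (92 × 1360) / (717 × 56) = 125120 / 40152 = 3.11616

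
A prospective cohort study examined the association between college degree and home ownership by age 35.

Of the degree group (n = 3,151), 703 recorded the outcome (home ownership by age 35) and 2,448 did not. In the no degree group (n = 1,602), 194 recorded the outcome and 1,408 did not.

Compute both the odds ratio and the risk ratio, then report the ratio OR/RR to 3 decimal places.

From the description: a = 703, b = 2448, c = 194, d = 1408.
OR = (703·1408)/(2448·194) = 989824/474912 = 2.08423
Risk in exposed = 703/3151 = 0.22310; risk in unexposed = 194/1602 = 0.12110; RR = 1.84233
OR/RR = 2.08423 / 1.84233 = 1.13130
The outcome is not rare, so the OR lies further from 1 than the RR.

1.131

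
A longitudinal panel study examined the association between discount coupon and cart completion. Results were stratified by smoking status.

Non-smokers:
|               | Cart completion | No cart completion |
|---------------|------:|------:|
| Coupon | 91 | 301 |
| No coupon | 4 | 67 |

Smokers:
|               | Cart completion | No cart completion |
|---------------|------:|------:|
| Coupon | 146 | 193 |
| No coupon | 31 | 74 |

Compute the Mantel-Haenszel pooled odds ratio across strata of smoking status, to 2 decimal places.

2.33

OR_MH = Σ(aᵢdᵢ/nᵢ) / Σ(bᵢcᵢ/nᵢ), where nᵢ is the stratum total.
Stratum 1 (Non-smokers): n = 463; a·d/n = 91·67/463 = 13.1685; b·c/n = 301·4/463 = 2.6004
Stratum 2 (Smokers): n = 444; a·d/n = 146·74/444 = 24.3333; b·c/n = 193·31/444 = 13.4752
OR_MH = (13.1685 + 24.3333) / (2.6004 + 13.4752) = 37.5018 / 16.0757 = 2.33283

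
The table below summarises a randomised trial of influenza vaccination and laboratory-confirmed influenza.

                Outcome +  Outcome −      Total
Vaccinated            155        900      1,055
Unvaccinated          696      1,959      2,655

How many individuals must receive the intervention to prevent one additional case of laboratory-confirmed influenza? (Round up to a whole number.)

9

Risk in treated group = 155/1055 = 0.14692; risk in control = 696/2655 = 0.26215.
Absolute risk reduction = 0.26215 − 0.14692 = 0.11523
NNT = 1 / ARR = 1 / 0.11523 = 8.678 → round up → 9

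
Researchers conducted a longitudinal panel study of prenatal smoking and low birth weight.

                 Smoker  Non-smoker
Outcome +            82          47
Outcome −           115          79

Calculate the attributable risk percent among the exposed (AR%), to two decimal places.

Reading the table with exposure as columns: a = 82 (Smoker, case), b = 115 (Smoker, non-case), c = 47 (Non-smoker, case), d = 79.
Risk in exposed = 82/197 = 0.41624; risk in unexposed = 47/126 = 0.37302.
RR = 0.41624/0.37302 = 1.11589
AR% = (RR − 1)/RR × 100 = (1.11589 − 1)/1.11589 × 100 = 10.3852%

10.39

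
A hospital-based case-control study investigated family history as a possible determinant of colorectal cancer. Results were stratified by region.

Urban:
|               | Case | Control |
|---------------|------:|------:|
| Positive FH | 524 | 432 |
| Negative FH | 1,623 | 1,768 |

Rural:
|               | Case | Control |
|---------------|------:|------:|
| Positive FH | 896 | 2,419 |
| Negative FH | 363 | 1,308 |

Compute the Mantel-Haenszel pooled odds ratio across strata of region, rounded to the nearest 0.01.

1.33

OR_MH = Σ(aᵢdᵢ/nᵢ) / Σ(bᵢcᵢ/nᵢ), where nᵢ is the stratum total.
Stratum 1 (Urban): n = 4347; a·d/n = 524·1768/4347 = 213.1199; b·c/n = 432·1623/4347 = 161.2919
Stratum 2 (Rural): n = 4986; a·d/n = 896·1308/4986 = 235.0517; b·c/n = 2419·363/4986 = 176.1125
OR_MH = (213.1199 + 235.0517) / (161.2919 + 176.1125) = 448.1716 / 337.4044 = 1.32829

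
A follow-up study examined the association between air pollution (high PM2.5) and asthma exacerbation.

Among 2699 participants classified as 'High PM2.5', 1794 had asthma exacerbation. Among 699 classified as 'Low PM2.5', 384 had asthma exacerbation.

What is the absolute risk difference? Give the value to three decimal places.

From the description: a = 1794, b = 905, c = 384, d = 315.
Risk in exposed = 1794/2699 = 0.664691; risk in unexposed = 384/699 = 0.549356.
Risk difference = 0.664691 − 0.549356 = 0.115334

0.115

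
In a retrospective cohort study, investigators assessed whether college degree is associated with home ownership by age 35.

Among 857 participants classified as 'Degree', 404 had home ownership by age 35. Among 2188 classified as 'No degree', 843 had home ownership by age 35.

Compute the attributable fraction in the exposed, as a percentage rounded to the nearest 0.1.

From the description: a = 404, b = 453, c = 843, d = 1345.
Risk in exposed = 404/857 = 0.47141; risk in unexposed = 843/2188 = 0.38528.
RR = 0.47141/0.38528 = 1.22355
AR% = (RR − 1)/RR × 100 = (1.22355 − 1)/1.22355 × 100 = 18.2703%

18.3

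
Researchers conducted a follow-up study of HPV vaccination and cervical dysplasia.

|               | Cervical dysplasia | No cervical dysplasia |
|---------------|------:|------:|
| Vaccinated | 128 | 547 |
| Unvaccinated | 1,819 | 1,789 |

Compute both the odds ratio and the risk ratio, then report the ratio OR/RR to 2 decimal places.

0.61

Cells: a = 128, b = 547, c = 1819, d = 1789.
OR = (128·1789)/(547·1819) = 228992/994993 = 0.23014
Risk in exposed = 128/675 = 0.18963; risk in unexposed = 1819/3608 = 0.50416; RR = 0.37613
OR/RR = 0.23014 / 0.37613 = 0.61187
The outcome is not rare, so the OR lies further from 1 than the RR.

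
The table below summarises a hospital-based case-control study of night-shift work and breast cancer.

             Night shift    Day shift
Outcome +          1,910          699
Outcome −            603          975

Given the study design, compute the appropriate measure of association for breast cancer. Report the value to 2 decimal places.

Reading the table with exposure as columns: a = 1910 (Night shift, case), b = 603 (Night shift, non-case), c = 699 (Day shift, case), d = 975.
This is a hospital-based case-control study: participants were sampled on outcome status, so risks in the source population cannot be estimated directly — relative risk is not valid here. The odds ratio is the appropriate measure.
OR = (a·d)/(b·c) = (1910 × 975) / (603 × 699) = 1862250 / 421497 = 4.41818

4.42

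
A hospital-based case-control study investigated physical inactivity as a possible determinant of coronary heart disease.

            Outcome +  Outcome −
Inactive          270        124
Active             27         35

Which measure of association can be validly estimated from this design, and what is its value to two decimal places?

2.82

Cells: a = 270, b = 124, c = 27, d = 35.
This is a hospital-based case-control study: participants were sampled on outcome status, so risks in the source population cannot be estimated directly — relative risk is not valid here. The odds ratio is the appropriate measure.
OR = (a·d)/(b·c) = (270 × 35) / (124 × 27) = 9450 / 3348 = 2.82258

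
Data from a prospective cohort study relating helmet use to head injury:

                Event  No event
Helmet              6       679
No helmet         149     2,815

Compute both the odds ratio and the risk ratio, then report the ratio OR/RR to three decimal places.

Cells: a = 6, b = 679, c = 149, d = 2815.
OR = (6·2815)/(679·149) = 16890/101171 = 0.16695
Risk in exposed = 6/685 = 0.00876; risk in unexposed = 149/2964 = 0.05027; RR = 0.17424
OR/RR = 0.16695 / 0.17424 = 0.95812
The outcome is rare in both groups, so OR ≈ RR (ratio near 1).

0.958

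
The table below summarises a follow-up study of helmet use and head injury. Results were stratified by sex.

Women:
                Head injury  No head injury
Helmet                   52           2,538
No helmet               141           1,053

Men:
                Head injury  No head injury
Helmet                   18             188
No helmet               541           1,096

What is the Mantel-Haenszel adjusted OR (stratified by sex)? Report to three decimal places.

0.168

OR_MH = Σ(aᵢdᵢ/nᵢ) / Σ(bᵢcᵢ/nᵢ), where nᵢ is the stratum total.
Stratum 1 (Women): n = 3784; a·d/n = 52·1053/3784 = 14.4704; b·c/n = 2538·141/3784 = 94.5714
Stratum 2 (Men): n = 1843; a·d/n = 18·1096/1843 = 10.7043; b·c/n = 188·541/1843 = 55.1861
OR_MH = (14.4704 + 10.7043) / (94.5714 + 55.1861) = 25.1747 / 149.7575 = 0.16810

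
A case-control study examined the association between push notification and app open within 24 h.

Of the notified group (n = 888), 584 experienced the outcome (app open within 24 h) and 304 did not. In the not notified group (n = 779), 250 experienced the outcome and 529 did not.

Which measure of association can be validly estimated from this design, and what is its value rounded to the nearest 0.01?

From the description: a = 584, b = 304, c = 250, d = 529.
This is a case-control study: participants were sampled on outcome status, so risks in the source population cannot be estimated directly — relative risk is not valid here. The odds ratio is the appropriate measure.
OR = (a·d)/(b·c) = (584 × 529) / (304 × 250) = 308936 / 76000 = 4.06495

4.06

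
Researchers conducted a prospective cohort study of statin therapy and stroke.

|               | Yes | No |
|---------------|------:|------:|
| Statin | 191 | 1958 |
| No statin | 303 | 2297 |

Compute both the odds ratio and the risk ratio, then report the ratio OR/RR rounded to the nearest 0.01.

Cells: a = 191, b = 1958, c = 303, d = 2297.
OR = (191·2297)/(1958·303) = 438727/593274 = 0.73950
Risk in exposed = 191/2149 = 0.08888; risk in unexposed = 303/2600 = 0.11654; RR = 0.76265
OR/RR = 0.73950 / 0.76265 = 0.96964
The outcome is not rare, so the OR lies further from 1 than the RR.

0.97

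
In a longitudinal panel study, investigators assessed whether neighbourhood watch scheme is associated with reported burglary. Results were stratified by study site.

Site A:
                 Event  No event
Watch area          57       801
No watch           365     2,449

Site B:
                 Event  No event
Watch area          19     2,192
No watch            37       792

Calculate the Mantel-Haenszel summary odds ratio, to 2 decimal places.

OR_MH = Σ(aᵢdᵢ/nᵢ) / Σ(bᵢcᵢ/nᵢ), where nᵢ is the stratum total.
Stratum 1 (Site A): n = 3672; a·d/n = 57·2449/3672 = 38.0155; b·c/n = 801·365/3672 = 79.6201
Stratum 2 (Site B): n = 3040; a·d/n = 19·792/3040 = 4.9500; b·c/n = 2192·37/3040 = 26.6789
OR_MH = (38.0155 + 4.9500) / (79.6201 + 26.6789) = 42.9655 / 106.2990 = 0.40419

0.40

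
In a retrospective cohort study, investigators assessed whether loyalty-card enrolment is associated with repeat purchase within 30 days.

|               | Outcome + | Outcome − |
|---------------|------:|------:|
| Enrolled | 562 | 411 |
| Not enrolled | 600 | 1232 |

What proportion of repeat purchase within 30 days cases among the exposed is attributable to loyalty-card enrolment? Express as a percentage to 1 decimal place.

43.3

Cells: a = 562, b = 411, c = 600, d = 1232.
Risk in exposed = 562/973 = 0.57760; risk in unexposed = 600/1832 = 0.32751.
RR = 0.57760/0.32751 = 1.76359
AR% = (RR − 1)/RR × 100 = (1.76359 − 1)/1.76359 × 100 = 43.2975%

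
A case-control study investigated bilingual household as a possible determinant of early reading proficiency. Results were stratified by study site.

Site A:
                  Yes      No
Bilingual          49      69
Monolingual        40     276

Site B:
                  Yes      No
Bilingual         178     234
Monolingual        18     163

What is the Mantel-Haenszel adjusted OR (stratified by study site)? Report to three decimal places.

5.949

OR_MH = Σ(aᵢdᵢ/nᵢ) / Σ(bᵢcᵢ/nᵢ), where nᵢ is the stratum total.
Stratum 1 (Site A): n = 434; a·d/n = 49·276/434 = 31.1613; b·c/n = 69·40/434 = 6.3594
Stratum 2 (Site B): n = 593; a·d/n = 178·163/593 = 48.9275; b·c/n = 234·18/593 = 7.1029
OR_MH = (31.1613 + 48.9275) / (6.3594 + 7.1029) = 80.0888 / 13.4623 = 5.94911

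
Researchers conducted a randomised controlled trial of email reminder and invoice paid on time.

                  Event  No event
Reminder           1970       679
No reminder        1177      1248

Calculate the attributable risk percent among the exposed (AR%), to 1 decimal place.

Cells: a = 1970, b = 679, c = 1177, d = 1248.
Risk in exposed = 1970/2649 = 0.74368; risk in unexposed = 1177/2425 = 0.48536.
RR = 0.74368/0.48536 = 1.53221
AR% = (RR − 1)/RR × 100 = (1.53221 − 1)/1.53221 × 100 = 34.7350%

34.7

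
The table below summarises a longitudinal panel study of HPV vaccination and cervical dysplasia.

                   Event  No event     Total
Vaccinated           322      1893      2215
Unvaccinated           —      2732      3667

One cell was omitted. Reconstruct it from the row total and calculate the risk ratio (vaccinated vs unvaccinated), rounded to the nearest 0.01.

The missing cell is in the unexposed row: 3667 − 2732 = 935.
So a = 322, b = 1893, c = 935, d = 2732.
RR = [a/(a+b)] / [c/(c+d)] = (322/2215) / (935/3667) = 0.14537/0.25498 = 0.57014

0.57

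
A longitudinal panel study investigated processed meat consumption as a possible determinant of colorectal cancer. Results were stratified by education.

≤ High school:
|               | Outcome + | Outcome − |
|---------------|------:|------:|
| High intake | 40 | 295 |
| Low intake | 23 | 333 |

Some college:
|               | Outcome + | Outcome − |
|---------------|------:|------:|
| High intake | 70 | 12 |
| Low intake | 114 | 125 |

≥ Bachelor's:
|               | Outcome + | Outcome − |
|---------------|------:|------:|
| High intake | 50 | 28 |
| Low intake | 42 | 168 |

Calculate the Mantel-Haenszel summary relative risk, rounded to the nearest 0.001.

RR_MH = Σ(aᵢ·n₀ᵢ/nᵢ) / Σ(cᵢ·n₁ᵢ/nᵢ), with n₁ᵢ = aᵢ+bᵢ (exposed), n₀ᵢ = cᵢ+dᵢ (unexposed), nᵢ = n₁ᵢ+n₀ᵢ.
Stratum 1 (≤ High school): n₁ = 335, n₀ = 356, n = 691; a·n₀/n = 40·356/691 = 20.6078; c·n₁/n = 23·335/691 = 11.1505
Stratum 2 (Some college): n₁ = 82, n₀ = 239, n = 321; a·n₀/n = 70·239/321 = 52.1184; c·n₁/n = 114·82/321 = 29.1215
Stratum 3 (≥ Bachelor's): n₁ = 78, n₀ = 210, n = 288; a·n₀/n = 50·210/288 = 36.4583; c·n₁/n = 42·78/288 = 11.3750
RR_MH = (20.6078 + 52.1184 + 36.4583) / (11.1505 + 29.1215 + 11.3750) = 109.1845 / 51.6470 = 2.11405

2.114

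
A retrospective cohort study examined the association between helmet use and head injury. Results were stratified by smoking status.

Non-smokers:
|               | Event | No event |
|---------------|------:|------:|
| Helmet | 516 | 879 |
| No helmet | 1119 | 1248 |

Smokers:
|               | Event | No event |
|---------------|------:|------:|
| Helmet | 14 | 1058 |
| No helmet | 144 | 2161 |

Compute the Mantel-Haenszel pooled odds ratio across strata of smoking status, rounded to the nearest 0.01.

OR_MH = Σ(aᵢdᵢ/nᵢ) / Σ(bᵢcᵢ/nᵢ), where nᵢ is the stratum total.
Stratum 1 (Non-smokers): n = 3762; a·d/n = 516·1248/3762 = 171.1770; b·c/n = 879·1119/3762 = 261.4569
Stratum 2 (Smokers): n = 3377; a·d/n = 14·2161/3377 = 8.9588; b·c/n = 1058·144/3377 = 45.1146
OR_MH = (171.1770 + 8.9588) / (261.4569 + 45.1146) = 180.1359 / 306.5715 = 0.58758

0.59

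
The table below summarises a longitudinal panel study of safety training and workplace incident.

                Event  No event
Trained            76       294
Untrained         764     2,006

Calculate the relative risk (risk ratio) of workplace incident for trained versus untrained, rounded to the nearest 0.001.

0.745

Cells: a = 76, b = 294, c = 764, d = 2006.
Risk in exposed = 76/370 = 0.20541; risk in unexposed = 764/2770 = 0.27581.
RR = 0.20541 / 0.27581 = 0.74473
The risk is 26% lower among the exposed than among the unexposed.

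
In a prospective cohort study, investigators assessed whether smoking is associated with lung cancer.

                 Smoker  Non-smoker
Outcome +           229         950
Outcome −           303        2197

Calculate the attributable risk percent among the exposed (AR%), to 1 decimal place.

Reading the table with exposure as columns: a = 229 (Smoker, case), b = 303 (Smoker, non-case), c = 950 (Non-smoker, case), d = 2197.
Risk in exposed = 229/532 = 0.43045; risk in unexposed = 950/3147 = 0.30187.
RR = 0.43045/0.30187 = 1.42593
AR% = (RR − 1)/RR × 100 = (1.42593 − 1)/1.42593 × 100 = 29.8701%

29.9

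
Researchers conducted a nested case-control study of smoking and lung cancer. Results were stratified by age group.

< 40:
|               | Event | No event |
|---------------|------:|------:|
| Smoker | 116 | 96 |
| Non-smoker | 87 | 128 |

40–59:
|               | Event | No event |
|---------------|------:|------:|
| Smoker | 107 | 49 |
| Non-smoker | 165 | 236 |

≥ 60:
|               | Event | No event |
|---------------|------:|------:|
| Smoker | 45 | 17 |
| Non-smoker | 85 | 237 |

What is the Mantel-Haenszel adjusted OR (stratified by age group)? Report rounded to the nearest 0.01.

2.85

OR_MH = Σ(aᵢdᵢ/nᵢ) / Σ(bᵢcᵢ/nᵢ), where nᵢ is the stratum total.
Stratum 1 (< 40): n = 427; a·d/n = 116·128/427 = 34.7728; b·c/n = 96·87/427 = 19.5597
Stratum 2 (40–59): n = 557; a·d/n = 107·236/557 = 45.3357; b·c/n = 49·165/557 = 14.5153
Stratum 3 (≥ 60): n = 384; a·d/n = 45·237/384 = 27.7734; b·c/n = 17·85/384 = 3.7630
OR_MH = (34.7728 + 45.3357 + 27.7734) / (19.5597 + 14.5153 + 3.7630) = 107.8820 / 37.8380 = 2.85115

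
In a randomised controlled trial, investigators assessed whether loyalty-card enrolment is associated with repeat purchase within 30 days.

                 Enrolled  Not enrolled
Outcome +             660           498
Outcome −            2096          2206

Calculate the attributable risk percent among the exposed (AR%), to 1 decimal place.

Reading the table with exposure as columns: a = 660 (Enrolled, case), b = 2096 (Enrolled, non-case), c = 498 (Not enrolled, case), d = 2206.
Risk in exposed = 660/2756 = 0.23948; risk in unexposed = 498/2704 = 0.18417.
RR = 0.23948/0.18417 = 1.30030
AR% = (RR − 1)/RR × 100 = (1.30030 − 1)/1.30030 × 100 = 23.0944%

23.1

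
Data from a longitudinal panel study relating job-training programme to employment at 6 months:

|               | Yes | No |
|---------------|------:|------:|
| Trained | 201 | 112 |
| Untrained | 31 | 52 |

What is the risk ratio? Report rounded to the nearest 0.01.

Cells: a = 201, b = 112, c = 31, d = 52.
Risk in exposed = 201/313 = 0.64217; risk in unexposed = 31/83 = 0.37349.
RR = 0.64217 / 0.37349 = 1.71937
The risk among the exposed is 1.72 times that among the unexposed.

1.72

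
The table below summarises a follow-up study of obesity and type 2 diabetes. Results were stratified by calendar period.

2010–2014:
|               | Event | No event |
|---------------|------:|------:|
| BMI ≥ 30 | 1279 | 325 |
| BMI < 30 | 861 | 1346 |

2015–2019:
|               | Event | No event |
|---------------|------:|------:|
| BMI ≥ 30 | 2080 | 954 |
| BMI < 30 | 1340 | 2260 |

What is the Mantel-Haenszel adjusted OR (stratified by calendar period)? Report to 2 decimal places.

OR_MH = Σ(aᵢdᵢ/nᵢ) / Σ(bᵢcᵢ/nᵢ), where nᵢ is the stratum total.
Stratum 1 (2010–2014): n = 3811; a·d/n = 1279·1346/3811 = 451.7276; b·c/n = 325·861/3811 = 73.4256
Stratum 2 (2015–2019): n = 6634; a·d/n = 2080·2260/6634 = 708.5921; b·c/n = 954·1340/6634 = 192.6982
OR_MH = (451.7276 + 708.5921) / (73.4256 + 192.6982) = 1160.3197 / 266.1238 = 4.36007

4.36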